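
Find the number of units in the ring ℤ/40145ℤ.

25920

First factor: 40145 = 5 × 7 × 31 × 37.
φ(40145) = 40145 · (1 − 1/5) · (1 − 1/7) · (1 − 1/31) · (1 − 1/37)
       = 40145 · 25920/40145 = 25920.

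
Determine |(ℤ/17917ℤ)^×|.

15840

First factor: 17917 = 19 · 23 · 41.
φ(17917) = 17917 · (1 − 1/19) · (1 − 1/23) · (1 − 1/41)
       = 17917 · 15840/17917 = 15840.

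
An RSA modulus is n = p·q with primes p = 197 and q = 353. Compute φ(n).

68992

φ(69541) = 69541 · (1 − 1/197) · (1 − 1/353)
       = 69541 · 68992/69541 = 68992.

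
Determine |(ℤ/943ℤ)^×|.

Prime factorization: 943 = 23 × 41.
φ(23) = 23 − 1 = 22.
φ(41) = 41 − 1 = 40.
Multiply: 22 · 40 = 880.

880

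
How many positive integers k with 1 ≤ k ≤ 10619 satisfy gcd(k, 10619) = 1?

First factor: 10619 = 7 · 37 · 41.
φ(10619) = 10619 · (1 − 1/7) · (1 − 1/37) · (1 − 1/41)
       = 10619 · 8640/10619 = 8640.

8640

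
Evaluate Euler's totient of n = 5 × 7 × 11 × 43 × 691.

φ(11439505) = 11439505 · (1 − 1/5) · (1 − 1/7) · (1 − 1/11) · (1 − 1/43) · (1 − 1/691)
       = 11439505 · 6955200/11439505 = 6955200.

6955200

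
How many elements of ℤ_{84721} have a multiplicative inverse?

63504

Prime factorization: 84721 = 7**3 * 13 * 19.
φ(7^3) = 7^2·(7−1) = 49·6 = 294.
φ(13) = 13 − 1 = 12.
φ(19) = 19 − 1 = 18.
φ(84721) = 294 × 12 × 18 = 63504.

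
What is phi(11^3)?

1210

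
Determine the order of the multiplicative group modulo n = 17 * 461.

7360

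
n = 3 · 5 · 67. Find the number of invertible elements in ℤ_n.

528

φ(1005) = 1005 · (1 − 1/3) · (1 − 1/5) · (1 − 1/67)
       = 1005 · 528/1005 = 528.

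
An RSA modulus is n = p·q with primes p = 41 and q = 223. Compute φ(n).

8880

φ(pq) = (p−1)(q−1) = 40 · 222 = 8880.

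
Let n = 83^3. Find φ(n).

φ(571787) = 571787 · (1 − 1/83)
       = 571787 · 82/83 = 564898.

564898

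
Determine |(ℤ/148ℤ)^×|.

Prime factorization: 148 = 2**2 × 37.
φ(148) = 148 · (1 − 1/2) · (1 − 1/37)
       = 148 · 36/74 = 72.

72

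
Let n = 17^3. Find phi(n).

φ(4913) = 4913 · (1 − 1/17)
       = 4913 · 16/17 = 4624.

4624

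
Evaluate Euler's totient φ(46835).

32256

Factor 46835: 46835 = 5 × 17 × 19 × 29.
φ(46835) = 46835 · (1 − 1/5) · (1 − 1/17) · (1 − 1/19) · (1 − 1/29)
       = 46835 · 32256/46835 = 32256.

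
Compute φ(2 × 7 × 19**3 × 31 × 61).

70178400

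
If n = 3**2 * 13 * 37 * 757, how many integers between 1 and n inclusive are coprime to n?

φ(3277053) = 3277053 · (1 − 1/3) · (1 − 1/13) · (1 − 1/37) · (1 − 1/757)
       = 3277053 · 653184/1092351 = 1959552.

1959552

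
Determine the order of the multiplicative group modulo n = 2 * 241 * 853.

204480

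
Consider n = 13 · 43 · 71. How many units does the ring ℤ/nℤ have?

35280

φ(39689) = 39689 · (1 − 1/13) · (1 − 1/43) · (1 − 1/71)
       = 39689 · 35280/39689 = 35280.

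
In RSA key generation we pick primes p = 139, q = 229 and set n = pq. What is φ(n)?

φ(pq) = (p−1)(q−1) = 138 · 228 = 31464.

31464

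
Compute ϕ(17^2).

272

φ(289) = 289 · (1 − 1/17)
       = 289 · 16/17 = 272.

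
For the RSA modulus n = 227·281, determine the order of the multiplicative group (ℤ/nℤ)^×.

63280

φ(n) = (p − 1)(q − 1) = (227−1)(281−1) = 226·280 = 63280.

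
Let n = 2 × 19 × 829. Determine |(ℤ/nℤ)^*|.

14904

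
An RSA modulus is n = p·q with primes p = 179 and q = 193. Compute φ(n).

φ(179) = 179 − 1 = 178.
φ(193) = 193 − 1 = 192.
Multiply: 178 · 192 = 34176.

34176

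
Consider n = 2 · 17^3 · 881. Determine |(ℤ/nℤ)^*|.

4069120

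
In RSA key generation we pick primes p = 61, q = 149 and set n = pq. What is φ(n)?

8880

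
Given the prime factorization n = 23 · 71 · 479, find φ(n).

736120

φ(782207) = 782207 · (1 − 1/23) · (1 − 1/71) · (1 − 1/479)
       = 782207 · 736120/782207 = 736120.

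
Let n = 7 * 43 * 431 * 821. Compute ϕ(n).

88855200

φ(7) = 7 − 1 = 6.
φ(43) = 43 − 1 = 42.
φ(431) = 431 − 1 = 430.
φ(821) = 821 − 1 = 820.
Multiply: 6 · 42 · 430 · 820 = 88855200.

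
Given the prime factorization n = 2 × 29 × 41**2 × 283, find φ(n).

12949440

φ(27591934) = 27591934 · (1 − 1/2) · (1 − 1/29) · (1 − 1/41) · (1 − 1/283)
       = 27591934 · 315840/672974 = 12949440.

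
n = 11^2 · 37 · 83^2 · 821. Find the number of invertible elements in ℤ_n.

22100443200

φ(25321325513) = 25321325513 · (1 − 1/11) · (1 − 1/37) · (1 − 1/83) · (1 − 1/821)
       = 25321325513 · 24206400/27734201 = 22100443200.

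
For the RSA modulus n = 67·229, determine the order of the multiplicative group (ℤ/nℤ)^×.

15048

φ(15343) = 15343 · (1 − 1/67) · (1 − 1/229)
       = 15343 · 15048/15343 = 15048.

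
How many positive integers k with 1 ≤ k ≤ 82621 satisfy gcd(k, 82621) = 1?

60480

Factor 82621: 82621 = 7 * 11 * 29 * 37.
φ(82621) = 82621 · (1 − 1/7) · (1 − 1/11) · (1 − 1/29) · (1 − 1/37)
       = 82621 · 60480/82621 = 60480.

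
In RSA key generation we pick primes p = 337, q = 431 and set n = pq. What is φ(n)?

φ(337) = 337 − 1 = 336.
φ(431) = 431 − 1 = 430.
φ(145247) = 336 × 430 = 144480.

144480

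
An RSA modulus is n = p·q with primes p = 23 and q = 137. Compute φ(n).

φ(pq) = (p−1)(q−1) = 22 · 136 = 2992.

2992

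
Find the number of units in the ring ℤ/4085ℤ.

3024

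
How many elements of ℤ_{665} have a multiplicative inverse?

432

Factor 665: 665 = 5 · 7 · 19.
φ(665) = 665 · (1 − 1/5) · (1 − 1/7) · (1 − 1/19)
       = 665 · 432/665 = 432.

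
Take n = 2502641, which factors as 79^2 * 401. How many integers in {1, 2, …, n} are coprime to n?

2464800

φ(79^2) = 79^1·(79−1) = 79·78 = 6162.
φ(401) = 401 − 1 = 400.
φ(2502641) = 6162 × 400 = 2464800.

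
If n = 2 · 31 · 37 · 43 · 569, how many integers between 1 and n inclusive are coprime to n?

25764480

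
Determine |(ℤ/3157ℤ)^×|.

2400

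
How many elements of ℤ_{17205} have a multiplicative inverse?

Factor 17205: 17205 = 3 · 5 · 31 · 37.
φ(3) = 3 − 1 = 2.
φ(5) = 5 − 1 = 4.
φ(31) = 31 − 1 = 30.
φ(37) = 37 − 1 = 36.
φ(17205) = 2 × 4 × 30 × 36 = 8640.

8640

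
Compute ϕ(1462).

672

1462 = 2 · 17 · 43.
φ(2) = 2 − 1 = 1.
φ(17) = 17 − 1 = 16.
φ(43) = 43 − 1 = 42.
φ(1462) = 1 × 16 × 42 = 672.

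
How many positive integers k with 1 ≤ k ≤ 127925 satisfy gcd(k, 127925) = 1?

Prime factorization: 127925 = 5^2 · 7 · 17 · 43.
φ(5^2) = 5^1·(5−1) = 5·4 = 20.
φ(7) = 7 − 1 = 6.
φ(17) = 17 − 1 = 16.
φ(43) = 43 − 1 = 42.
Multiply: 20 · 6 · 16 · 42 = 80640.

80640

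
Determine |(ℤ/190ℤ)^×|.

72

Factor 190: 190 = 2 * 5 * 19.
φ(2) = 2 − 1 = 1.
φ(5) = 5 − 1 = 4.
φ(19) = 19 − 1 = 18.
φ(190) = 1 × 4 × 18 = 72.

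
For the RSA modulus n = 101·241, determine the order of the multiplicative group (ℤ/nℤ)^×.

For distinct primes, φ(pq) = (p−1)(q−1) = 100 × 240 = 24000.

24000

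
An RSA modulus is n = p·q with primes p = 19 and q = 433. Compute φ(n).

φ(8227) = 8227 · (1 − 1/19) · (1 − 1/433)
       = 8227 · 7776/8227 = 7776.

7776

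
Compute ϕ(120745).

86400

Prime factorization: 120745 = 5 · 19 · 31 · 41.
φ(120745) = 120745 · (1 − 1/5) · (1 − 1/19) · (1 − 1/31) · (1 − 1/41)
       = 120745 · 86400/120745 = 86400.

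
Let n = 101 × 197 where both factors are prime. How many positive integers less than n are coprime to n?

φ(19897) = 19897 · (1 − 1/101) · (1 − 1/197)
       = 19897 · 19600/19897 = 19600.

19600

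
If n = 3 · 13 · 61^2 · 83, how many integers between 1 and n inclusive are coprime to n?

φ(3) = 3 − 1 = 2.
φ(13) = 13 − 1 = 12.
φ(61^2) = 61^1·(61−1) = 61·60 = 3660.
φ(83) = 83 − 1 = 82.
Since φ is multiplicative, φ(12044877) = 2 · 12 · 3660 · 82 = 7202880.

7202880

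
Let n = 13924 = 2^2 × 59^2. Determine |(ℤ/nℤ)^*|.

6844

φ(13924) = 13924 · (1 − 1/2) · (1 − 1/59)
       = 13924 · 58/118 = 6844.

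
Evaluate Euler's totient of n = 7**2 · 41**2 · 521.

35817600

φ(42914249) = 42914249 · (1 − 1/7) · (1 − 1/41) · (1 − 1/521)
       = 42914249 · 124800/149527 = 35817600.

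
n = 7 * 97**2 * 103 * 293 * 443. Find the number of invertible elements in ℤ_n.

735528508416

φ(880542008311) = 880542008311 · (1 − 1/7) · (1 − 1/97) · (1 − 1/103) · (1 − 1/293) · (1 − 1/443)
       = 880542008311 · 7582768128/9077752663 = 735528508416.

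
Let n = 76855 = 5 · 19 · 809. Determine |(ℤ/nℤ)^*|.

58176

φ(5) = 5 − 1 = 4.
φ(19) = 19 − 1 = 18.
φ(809) = 809 − 1 = 808.
Multiply: 4 · 18 · 808 = 58176.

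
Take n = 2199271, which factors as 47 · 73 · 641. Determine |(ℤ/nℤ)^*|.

φ(2199271) = 2199271 · (1 − 1/47) · (1 − 1/73) · (1 − 1/641)
       = 2199271 · 2119680/2199271 = 2119680.

2119680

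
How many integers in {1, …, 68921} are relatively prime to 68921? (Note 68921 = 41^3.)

67240

φ(68921) = 68921 · (1 − 1/41)
       = 68921 · 40/41 = 67240.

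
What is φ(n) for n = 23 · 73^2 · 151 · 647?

φ(23) = 23 − 1 = 22.
φ(73^2) = 73^1·(73−1) = 73·72 = 5256.
φ(151) = 151 − 1 = 150.
φ(647) = 647 − 1 = 646.
Multiply: 22 · 5256 · 150 · 646 = 11204740800.

11204740800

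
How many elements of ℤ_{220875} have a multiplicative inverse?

108000

Factor 220875: 220875 = 3 · 5^3 · 19 · 31.
φ(220875) = 220875 · (1 − 1/3) · (1 − 1/5) · (1 − 1/19) · (1 − 1/31)
       = 220875 · 4320/8835 = 108000.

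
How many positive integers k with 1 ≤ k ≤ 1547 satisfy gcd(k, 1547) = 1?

1547 = 7 × 13 × 17.
φ(7) = 7 − 1 = 6.
φ(13) = 13 − 1 = 12.
φ(17) = 17 − 1 = 16.
φ(1547) = 6 × 12 × 16 = 1152.

1152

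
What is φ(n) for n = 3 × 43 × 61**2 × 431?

132199200

φ(206883879) = 206883879 · (1 − 1/3) · (1 − 1/43) · (1 − 1/61) · (1 − 1/431)
       = 206883879 · 2167200/3391539 = 132199200.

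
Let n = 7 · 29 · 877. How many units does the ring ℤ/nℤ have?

147168

φ(178031) = 178031 · (1 − 1/7) · (1 − 1/29) · (1 − 1/877)
       = 178031 · 147168/178031 = 147168.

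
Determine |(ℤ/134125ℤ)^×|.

First factor: 134125 = 5^3 · 29 · 37.
φ(5^3) = 5^3 − 5^2 = 125 − 25 = 100.
φ(29) = 29 − 1 = 28.
φ(37) = 37 − 1 = 36.
Multiply: 100 · 28 · 36 = 100800.

100800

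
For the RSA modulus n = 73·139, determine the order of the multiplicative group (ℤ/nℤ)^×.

φ(10147) = 10147 · (1 − 1/73) · (1 − 1/139)
       = 10147 · 9936/10147 = 9936.

9936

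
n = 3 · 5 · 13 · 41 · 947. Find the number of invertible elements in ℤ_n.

3632640

φ(7571265) = 7571265 · (1 − 1/3) · (1 − 1/5) · (1 − 1/13) · (1 − 1/41) · (1 − 1/947)
       = 7571265 · 3632640/7571265 = 3632640.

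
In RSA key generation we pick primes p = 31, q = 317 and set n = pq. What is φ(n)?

φ(9827) = 9827 · (1 − 1/31) · (1 − 1/317)
       = 9827 · 9480/9827 = 9480.

9480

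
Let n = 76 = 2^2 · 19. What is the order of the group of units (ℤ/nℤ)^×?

φ(76) = 76 · (1 − 1/2) · (1 − 1/19)
       = 76 · 18/38 = 36.

36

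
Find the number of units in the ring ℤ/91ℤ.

First factor: 91 = 7 · 13.
φ(91) = 91 · (1 − 1/7) · (1 − 1/13)
       = 91 · 72/91 = 72.

72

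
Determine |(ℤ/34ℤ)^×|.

Prime factorization: 34 = 2 · 17.
φ(2) = 2 − 1 = 1.
φ(17) = 17 − 1 = 16.
φ(34) = 1 × 16 = 16.

16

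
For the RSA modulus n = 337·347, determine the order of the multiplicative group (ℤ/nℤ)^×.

116256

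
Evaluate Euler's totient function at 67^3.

296274

φ(300763) = 300763 · (1 − 1/67)
       = 300763 · 66/67 = 296274.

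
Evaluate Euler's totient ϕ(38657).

Prime factorization: 38657 = 29 * 31 * 43.
φ(38657) = 38657 · (1 − 1/29) · (1 − 1/31) · (1 − 1/43)
       = 38657 · 35280/38657 = 35280.

35280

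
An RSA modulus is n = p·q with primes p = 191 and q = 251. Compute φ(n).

47500

φ(n) = (p − 1)(q − 1) = (191−1)(251−1) = 190·250 = 47500.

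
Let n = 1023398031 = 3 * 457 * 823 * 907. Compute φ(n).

φ(3) = 3 − 1 = 2.
φ(457) = 457 − 1 = 456.
φ(823) = 823 − 1 = 822.
φ(907) = 907 − 1 = 906.
Since φ is multiplicative, φ(1023398031) = 2 · 456 · 822 · 906 = 679195584.

679195584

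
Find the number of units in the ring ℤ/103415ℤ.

Factor 103415: 103415 = 5 · 13 · 37 · 43.
φ(5) = 5 − 1 = 4.
φ(13) = 13 − 1 = 12.
φ(37) = 37 − 1 = 36.
φ(43) = 43 − 1 = 42.
Since φ is multiplicative, φ(103415) = 4 · 12 · 36 · 42 = 72576.

72576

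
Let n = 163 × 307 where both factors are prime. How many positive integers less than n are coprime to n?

49572

For distinct primes, φ(pq) = (p−1)(q−1) = 162 × 306 = 49572.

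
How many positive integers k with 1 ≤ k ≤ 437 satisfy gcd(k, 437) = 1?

396

First factor: 437 = 19 · 23.
φ(19) = 19 − 1 = 18.
φ(23) = 23 − 1 = 22.
Multiply: 18 · 22 = 396.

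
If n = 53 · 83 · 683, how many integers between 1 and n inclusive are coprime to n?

φ(3004517) = 3004517 · (1 − 1/53) · (1 − 1/83) · (1 − 1/683)
       = 3004517 · 2908048/3004517 = 2908048.

2908048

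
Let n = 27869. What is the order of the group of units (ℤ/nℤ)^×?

First factor: 27869 = 29 × 31**2.
φ(27869) = 27869 · (1 − 1/29) · (1 − 1/31)
       = 27869 · 840/899 = 26040.

26040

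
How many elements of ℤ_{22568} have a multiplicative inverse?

Prime factorization: 22568 = 2**3 · 7 · 13 · 31.
φ(2^3) = 2^3 − 2^2 = 8 − 4 = 4.
φ(7) = 7 − 1 = 6.
φ(13) = 13 − 1 = 12.
φ(31) = 31 − 1 = 30.
Multiply: 4 · 6 · 12 · 30 = 8640.

8640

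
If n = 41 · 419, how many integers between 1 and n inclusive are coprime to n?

16720

φ(17179) = 17179 · (1 − 1/41) · (1 − 1/419)
       = 17179 · 16720/17179 = 16720.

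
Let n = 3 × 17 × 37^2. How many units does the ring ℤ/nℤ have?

42624

φ(69819) = 69819 · (1 − 1/3) · (1 − 1/17) · (1 − 1/37)
       = 69819 · 1152/1887 = 42624.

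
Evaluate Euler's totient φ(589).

540

First factor: 589 = 19 * 31.
φ(19) = 19 − 1 = 18.
φ(31) = 31 − 1 = 30.
Since φ is multiplicative, φ(589) = 18 · 30 = 540.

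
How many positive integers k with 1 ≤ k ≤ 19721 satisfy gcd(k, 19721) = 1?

19721 = 13 * 37 * 41.
φ(13) = 13 − 1 = 12.
φ(37) = 37 − 1 = 36.
φ(41) = 41 − 1 = 40.
φ(19721) = 12 × 36 × 40 = 17280.

17280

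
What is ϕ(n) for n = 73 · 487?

34992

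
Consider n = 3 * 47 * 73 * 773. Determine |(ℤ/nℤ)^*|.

φ(7956489) = 7956489 · (1 − 1/3) · (1 − 1/47) · (1 − 1/73) · (1 − 1/773)
       = 7956489 · 5113728/7956489 = 5113728.

5113728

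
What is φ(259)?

216

Prime factorization: 259 = 7 × 37.
φ(7) = 7 − 1 = 6.
φ(37) = 37 − 1 = 36.
Multiply: 6 · 36 = 216.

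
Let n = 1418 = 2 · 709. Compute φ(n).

φ(1418) = 1418 · (1 − 1/2) · (1 − 1/709)
       = 1418 · 708/1418 = 708.

708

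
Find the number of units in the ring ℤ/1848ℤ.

Prime factorization: 1848 = 2^3 · 3 · 7 · 11.
φ(1848) = 1848 · (1 − 1/2) · (1 − 1/3) · (1 − 1/7) · (1 − 1/11)
       = 1848 · 120/462 = 480.

480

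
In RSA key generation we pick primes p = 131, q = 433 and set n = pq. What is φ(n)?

56160

φ(pq) = (p−1)(q−1) = 130 · 432 = 56160.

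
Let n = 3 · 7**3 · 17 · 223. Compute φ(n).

2088576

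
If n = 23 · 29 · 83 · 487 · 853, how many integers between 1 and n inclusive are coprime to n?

φ(22997568371) = 22997568371 · (1 − 1/23) · (1 − 1/29) · (1 − 1/83) · (1 − 1/487) · (1 − 1/853)
       = 22997568371 · 20915604864/22997568371 = 20915604864.

20915604864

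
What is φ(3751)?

3300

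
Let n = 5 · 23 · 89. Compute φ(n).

7744

φ(10235) = 10235 · (1 − 1/5) · (1 − 1/23) · (1 − 1/89)
       = 10235 · 7744/10235 = 7744.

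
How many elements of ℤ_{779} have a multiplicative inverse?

720

Prime factorization: 779 = 19 × 41.
φ(19) = 19 − 1 = 18.
φ(41) = 41 − 1 = 40.
φ(779) = 18 × 40 = 720.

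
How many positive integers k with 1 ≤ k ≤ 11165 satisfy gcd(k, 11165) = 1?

6720

11165 = 5 * 7 * 11 * 29.
φ(5) = 5 − 1 = 4.
φ(7) = 7 − 1 = 6.
φ(11) = 11 − 1 = 10.
φ(29) = 29 − 1 = 28.
φ(11165) = 4 × 6 × 10 × 28 = 6720.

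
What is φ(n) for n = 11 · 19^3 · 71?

φ(11) = 11 − 1 = 10.
φ(19^3) = 19^3 − 19^2 = 6859 − 361 = 6498.
φ(71) = 71 − 1 = 70.
Since φ is multiplicative, φ(5356879) = 10 · 6498 · 70 = 4548600.

4548600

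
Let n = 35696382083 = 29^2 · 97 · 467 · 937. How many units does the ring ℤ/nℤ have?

34000791552

φ(29^2) = 29^2 − 29^1 = 841 − 29 = 812.
φ(97) = 97 − 1 = 96.
φ(467) = 467 − 1 = 466.
φ(937) = 937 − 1 = 936.
Since φ is multiplicative, φ(35696382083) = 812 · 96 · 466 · 936 = 34000791552.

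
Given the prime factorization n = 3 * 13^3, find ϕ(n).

φ(6591) = 6591 · (1 − 1/3) · (1 − 1/13)
       = 6591 · 24/39 = 4056.

4056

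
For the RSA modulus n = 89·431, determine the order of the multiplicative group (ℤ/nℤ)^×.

37840

For distinct primes, φ(pq) = (p−1)(q−1) = 88 × 430 = 37840.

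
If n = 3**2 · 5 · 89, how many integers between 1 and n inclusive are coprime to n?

φ(3^2) = 3^2 − 3^1 = 9 − 3 = 6.
φ(5) = 5 − 1 = 4.
φ(89) = 89 − 1 = 88.
φ(4005) = 6 × 4 × 88 = 2112.

2112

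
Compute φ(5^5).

φ(5^5) = 5^5 − 5^4 = 3125 − 625 = 2500.

2500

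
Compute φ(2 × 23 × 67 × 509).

737616

φ(1568738) = 1568738 · (1 − 1/2) · (1 − 1/23) · (1 − 1/67) · (1 − 1/509)
       = 1568738 · 737616/1568738 = 737616.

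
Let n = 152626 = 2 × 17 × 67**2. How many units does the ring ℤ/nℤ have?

70752

φ(2) = 2 − 1 = 1.
φ(17) = 17 − 1 = 16.
φ(67^2) = 67^2 − 67^1 = 4489 − 67 = 4422.
Multiply: 1 · 16 · 4422 = 70752.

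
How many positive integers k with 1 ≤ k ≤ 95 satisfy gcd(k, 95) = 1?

Factor 95: 95 = 5 × 19.
φ(95) = 95 · (1 − 1/5) · (1 − 1/19)
       = 95 · 72/95 = 72.

72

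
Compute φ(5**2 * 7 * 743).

φ(130025) = 130025 · (1 − 1/5) · (1 − 1/7) · (1 − 1/743)
       = 130025 · 17808/26005 = 89040.

89040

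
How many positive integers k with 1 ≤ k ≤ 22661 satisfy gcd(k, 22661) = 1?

22661 = 17 * 31 * 43.
φ(22661) = 22661 · (1 − 1/17) · (1 − 1/31) · (1 − 1/43)
       = 22661 · 20160/22661 = 20160.

20160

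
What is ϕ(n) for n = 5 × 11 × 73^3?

φ(5) = 5 − 1 = 4.
φ(11) = 11 − 1 = 10.
φ(73^3) = 73^3 − 73^2 = 389017 − 5329 = 383688.
Since φ is multiplicative, φ(21395935) = 4 · 10 · 383688 = 15347520.

15347520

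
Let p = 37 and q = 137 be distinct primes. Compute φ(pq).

4896

φ(5069) = 5069 · (1 − 1/37) · (1 − 1/137)
       = 5069 · 4896/5069 = 4896.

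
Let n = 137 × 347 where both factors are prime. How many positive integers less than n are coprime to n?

φ(47539) = 47539 · (1 − 1/137) · (1 − 1/347)
       = 47539 · 47056/47539 = 47056.

47056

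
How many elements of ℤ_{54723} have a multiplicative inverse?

First factor: 54723 = 3 * 17 * 29 * 37.
φ(54723) = 54723 · (1 − 1/3) · (1 − 1/17) · (1 − 1/29) · (1 − 1/37)
       = 54723 · 32256/54723 = 32256.

32256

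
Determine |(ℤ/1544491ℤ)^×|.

1544491 = 13^3 × 19 × 37.
φ(1544491) = 1544491 · (1 − 1/13) · (1 − 1/19) · (1 − 1/37)
       = 1544491 · 7776/9139 = 1314144.

1314144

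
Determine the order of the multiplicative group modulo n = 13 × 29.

336

φ(13) = 13 − 1 = 12.
φ(29) = 29 − 1 = 28.
φ(377) = 12 × 28 = 336.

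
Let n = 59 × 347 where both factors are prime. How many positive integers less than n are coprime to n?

20068

φ(n) = (p − 1)(q − 1) = (59−1)(347−1) = 58·346 = 20068.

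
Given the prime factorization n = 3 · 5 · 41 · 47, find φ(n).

14720

φ(28905) = 28905 · (1 − 1/3) · (1 − 1/5) · (1 − 1/41) · (1 − 1/47)
       = 28905 · 14720/28905 = 14720.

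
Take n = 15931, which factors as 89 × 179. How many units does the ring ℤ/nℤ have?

15664

φ(15931) = 15931 · (1 − 1/89) · (1 − 1/179)
       = 15931 · 15664/15931 = 15664.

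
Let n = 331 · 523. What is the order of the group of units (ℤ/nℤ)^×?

172260

φ(331) = 331 − 1 = 330.
φ(523) = 523 − 1 = 522.
Since φ is multiplicative, φ(173113) = 330 · 522 = 172260.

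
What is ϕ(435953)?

352800

Prime factorization: 435953 = 7^3 · 31 · 41.
φ(7^3) = 7^3 − 7^2 = 343 − 49 = 294.
φ(31) = 31 − 1 = 30.
φ(41) = 41 − 1 = 40.
Multiply: 294 · 30 · 40 = 352800.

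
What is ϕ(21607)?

21607 = 17 × 31 × 41.
φ(17) = 17 − 1 = 16.
φ(31) = 31 − 1 = 30.
φ(41) = 41 − 1 = 40.
φ(21607) = 16 × 30 × 40 = 19200.

19200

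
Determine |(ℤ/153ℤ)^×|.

96

Prime factorization: 153 = 3**2 × 17.
φ(3^2) = 3^2 − 3^1 = 9 − 3 = 6.
φ(17) = 17 − 1 = 16.
Since φ is multiplicative, φ(153) = 6 · 16 = 96.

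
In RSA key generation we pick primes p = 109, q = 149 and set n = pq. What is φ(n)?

φ(16241) = 16241 · (1 − 1/109) · (1 − 1/149)
       = 16241 · 15984/16241 = 15984.

15984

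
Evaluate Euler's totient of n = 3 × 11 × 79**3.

φ(3) = 3 − 1 = 2.
φ(11) = 11 − 1 = 10.
φ(79^3) = 79^3 − 79^2 = 493039 − 6241 = 486798.
φ(16270287) = 2 × 10 × 486798 = 9735960.

9735960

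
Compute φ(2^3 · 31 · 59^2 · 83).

33672480

φ(71652904) = 71652904 · (1 − 1/2) · (1 − 1/31) · (1 − 1/59) · (1 − 1/83)
       = 71652904 · 142680/303614 = 33672480.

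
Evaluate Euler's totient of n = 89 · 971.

85360

φ(89) = 89 − 1 = 88.
φ(971) = 971 − 1 = 970.
φ(86419) = 88 × 970 = 85360.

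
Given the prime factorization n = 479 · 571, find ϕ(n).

272460

φ(273509) = 273509 · (1 − 1/479) · (1 − 1/571)
       = 273509 · 272460/273509 = 272460.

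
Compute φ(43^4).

3339294

φ(3418801) = 3418801 · (1 − 1/43)
       = 3418801 · 42/43 = 3339294.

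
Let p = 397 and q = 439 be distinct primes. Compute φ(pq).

φ(397) = 397 − 1 = 396.
φ(439) = 439 − 1 = 438.
Multiply: 396 · 438 = 173448.

173448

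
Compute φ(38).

18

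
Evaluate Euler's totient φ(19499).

17280

Factor 19499: 19499 = 17 · 31 · 37.
φ(17) = 17 − 1 = 16.
φ(31) = 31 − 1 = 30.
φ(37) = 37 − 1 = 36.
Multiply: 16 · 30 · 36 = 17280.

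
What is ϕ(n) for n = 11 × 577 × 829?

4769280

φ(5261663) = 5261663 · (1 − 1/11) · (1 − 1/577) · (1 − 1/829)
       = 5261663 · 4769280/5261663 = 4769280.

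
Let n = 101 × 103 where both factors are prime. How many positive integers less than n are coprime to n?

10200

φ(pq) = (p−1)(q−1) = 100 · 102 = 10200.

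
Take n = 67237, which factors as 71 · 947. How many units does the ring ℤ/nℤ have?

66220

φ(71) = 71 − 1 = 70.
φ(947) = 947 − 1 = 946.
Since φ is multiplicative, φ(67237) = 70 · 946 = 66220.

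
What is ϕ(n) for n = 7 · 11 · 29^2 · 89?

φ(5763373) = 5763373 · (1 − 1/7) · (1 − 1/11) · (1 − 1/29) · (1 − 1/89)
       = 5763373 · 147840/198737 = 4287360.

4287360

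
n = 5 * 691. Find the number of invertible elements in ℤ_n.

φ(3455) = 3455 · (1 − 1/5) · (1 − 1/691)
       = 3455 · 2760/3455 = 2760.

2760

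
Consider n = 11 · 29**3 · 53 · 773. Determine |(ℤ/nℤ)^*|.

9453109120

φ(11) = 11 − 1 = 10.
φ(29^3) = 29^2·(29−1) = 841·28 = 23548.
φ(53) = 53 − 1 = 52.
φ(773) = 773 − 1 = 772.
φ(10991122351) = 10 × 23548 × 52 × 772 = 9453109120.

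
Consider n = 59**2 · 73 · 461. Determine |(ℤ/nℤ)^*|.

φ(59^2) = 59^1·(59−1) = 59·58 = 3422.
φ(73) = 73 − 1 = 72.
φ(461) = 461 − 1 = 460.
Multiply: 3422 · 72 · 460 = 113336640.

113336640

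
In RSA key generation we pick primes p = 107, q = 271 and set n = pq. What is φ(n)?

28620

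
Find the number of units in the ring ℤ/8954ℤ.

3960

Factor 8954: 8954 = 2 × 11^2 × 37.
φ(2) = 2 − 1 = 1.
φ(11^2) = 11^2 − 11^1 = 121 − 11 = 110.
φ(37) = 37 − 1 = 36.
Since φ is multiplicative, φ(8954) = 1 · 110 · 36 = 3960.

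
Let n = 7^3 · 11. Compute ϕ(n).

2940

φ(3773) = 3773 · (1 − 1/7) · (1 − 1/11)
       = 3773 · 60/77 = 2940.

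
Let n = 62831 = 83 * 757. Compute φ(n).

φ(83) = 83 − 1 = 82.
φ(757) = 757 − 1 = 756.
φ(62831) = 82 × 756 = 61992.

61992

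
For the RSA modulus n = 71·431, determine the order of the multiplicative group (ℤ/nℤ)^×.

30100

φ(71) = 71 − 1 = 70.
φ(431) = 431 − 1 = 430.
Multiply: 70 · 430 = 30100.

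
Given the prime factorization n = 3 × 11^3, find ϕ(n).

2420

φ(3) = 3 − 1 = 2.
φ(11^3) = 11^2·(11−1) = 121·10 = 1210.
Multiply: 2 · 1210 = 2420.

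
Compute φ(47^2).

φ(2209) = 2209 · (1 − 1/47)
       = 2209 · 46/47 = 2162.

2162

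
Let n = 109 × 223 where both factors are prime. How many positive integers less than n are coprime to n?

23976

φ(24307) = 24307 · (1 − 1/109) · (1 − 1/223)
       = 24307 · 23976/24307 = 23976.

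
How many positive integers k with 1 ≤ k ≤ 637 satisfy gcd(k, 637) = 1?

504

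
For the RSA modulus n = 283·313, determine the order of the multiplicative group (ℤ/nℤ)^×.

87984

φ(n) = (p − 1)(q − 1) = (283−1)(313−1) = 282·312 = 87984.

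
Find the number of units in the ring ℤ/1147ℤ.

1080

Prime factorization: 1147 = 31 × 37.
φ(31) = 31 − 1 = 30.
φ(37) = 37 − 1 = 36.
φ(1147) = 30 × 36 = 1080.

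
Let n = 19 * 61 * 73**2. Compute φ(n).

5676480

φ(6176311) = 6176311 · (1 − 1/19) · (1 − 1/61) · (1 − 1/73)
       = 6176311 · 77760/84607 = 5676480.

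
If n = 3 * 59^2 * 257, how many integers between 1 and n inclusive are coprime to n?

φ(2683851) = 2683851 · (1 − 1/3) · (1 − 1/59) · (1 − 1/257)
       = 2683851 · 29696/45489 = 1752064.

1752064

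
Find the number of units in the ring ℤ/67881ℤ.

38720

Factor 67881: 67881 = 3 * 11^3 * 17.
φ(3) = 3 − 1 = 2.
φ(11^3) = 11^2·(11−1) = 121·10 = 1210.
φ(17) = 17 − 1 = 16.
Multiply: 2 · 1210 · 16 = 38720.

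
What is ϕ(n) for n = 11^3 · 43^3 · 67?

φ(7090195739) = 7090195739 · (1 − 1/11) · (1 − 1/43) · (1 − 1/67)
       = 7090195739 · 27720/31691 = 6201767880.

6201767880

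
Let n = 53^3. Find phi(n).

146068

φ(53^3) = 53^3 − 53^2 = 148877 − 2809 = 146068.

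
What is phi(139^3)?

2666298

φ(139^3) = 139^2·(139−1) = 19321·138 = 2666298.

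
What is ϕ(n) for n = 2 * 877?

876

φ(2) = 2 − 1 = 1.
φ(877) = 877 − 1 = 876.
Multiply: 1 · 876 = 876.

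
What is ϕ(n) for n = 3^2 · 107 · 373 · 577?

φ(3^2) = 3^2 − 3^1 = 9 − 3 = 6.
φ(107) = 107 − 1 = 106.
φ(373) = 373 − 1 = 372.
φ(577) = 577 − 1 = 576.
Since φ is multiplicative, φ(207257823) = 6 · 106 · 372 · 576 = 136276992.

136276992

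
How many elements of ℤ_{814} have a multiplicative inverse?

360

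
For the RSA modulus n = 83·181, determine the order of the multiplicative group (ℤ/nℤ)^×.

For distinct primes, φ(pq) = (p−1)(q−1) = 82 × 180 = 14760.

14760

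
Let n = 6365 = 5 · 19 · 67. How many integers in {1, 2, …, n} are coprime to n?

4752

φ(6365) = 6365 · (1 − 1/5) · (1 − 1/19) · (1 − 1/67)
       = 6365 · 4752/6365 = 4752.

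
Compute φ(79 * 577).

φ(79) = 79 − 1 = 78.
φ(577) = 577 − 1 = 576.
Since φ is multiplicative, φ(45583) = 78 · 576 = 44928.

44928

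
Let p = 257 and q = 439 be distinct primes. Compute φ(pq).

φ(112823) = 112823 · (1 − 1/257) · (1 − 1/439)
       = 112823 · 112128/112823 = 112128.

112128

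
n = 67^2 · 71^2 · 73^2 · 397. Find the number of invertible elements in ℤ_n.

45743108019840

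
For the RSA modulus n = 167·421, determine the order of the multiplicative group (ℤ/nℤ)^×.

φ(pq) = (p−1)(q−1) = 166 · 420 = 69720.

69720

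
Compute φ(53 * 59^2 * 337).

59789184

φ(53) = 53 − 1 = 52.
φ(59^2) = 59^1·(59−1) = 59·58 = 3422.
φ(337) = 337 − 1 = 336.
Since φ is multiplicative, φ(62174141) = 52 · 3422 · 336 = 59789184.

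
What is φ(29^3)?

φ(29^3) = 29^3 − 29^2 = 24389 − 841 = 23548.

23548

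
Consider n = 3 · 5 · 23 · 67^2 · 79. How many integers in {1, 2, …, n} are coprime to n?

60705216

φ(3) = 3 − 1 = 2.
φ(5) = 5 − 1 = 4.
φ(23) = 23 − 1 = 22.
φ(67^2) = 67^1·(67−1) = 67·66 = 4422.
φ(79) = 79 − 1 = 78.
Since φ is multiplicative, φ(122347695) = 2 · 4 · 22 · 4422 · 78 = 60705216.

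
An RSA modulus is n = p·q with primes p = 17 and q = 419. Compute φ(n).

6688

φ(17) = 17 − 1 = 16.
φ(419) = 419 − 1 = 418.
Multiply: 16 · 418 = 6688.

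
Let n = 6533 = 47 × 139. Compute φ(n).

φ(6533) = 6533 · (1 − 1/47) · (1 − 1/139)
       = 6533 · 6348/6533 = 6348.

6348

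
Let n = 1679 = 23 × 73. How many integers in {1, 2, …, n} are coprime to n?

1584

φ(23) = 23 − 1 = 22.
φ(73) = 73 − 1 = 72.
Multiply: 22 · 72 = 1584.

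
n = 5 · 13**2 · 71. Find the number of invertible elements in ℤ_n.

43680

φ(59995) = 59995 · (1 − 1/5) · (1 − 1/13) · (1 − 1/71)
       = 59995 · 3360/4615 = 43680.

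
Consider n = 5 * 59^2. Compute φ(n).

φ(5) = 5 − 1 = 4.
φ(59^2) = 59^1·(59−1) = 59·58 = 3422.
Multiply: 4 · 3422 = 13688.

13688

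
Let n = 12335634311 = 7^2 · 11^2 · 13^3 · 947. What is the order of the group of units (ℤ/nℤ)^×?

8863414560

φ(12335634311) = 12335634311 · (1 − 1/7) · (1 − 1/11) · (1 − 1/13) · (1 − 1/947)
       = 12335634311 · 681120/947947 = 8863414560.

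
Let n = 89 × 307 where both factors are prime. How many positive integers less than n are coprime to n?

26928

φ(n) = (p − 1)(q − 1) = (89−1)(307−1) = 88·306 = 26928.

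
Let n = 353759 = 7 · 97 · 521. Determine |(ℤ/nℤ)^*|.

φ(7) = 7 − 1 = 6.
φ(97) = 97 − 1 = 96.
φ(521) = 521 − 1 = 520.
φ(353759) = 6 × 96 × 520 = 299520.

299520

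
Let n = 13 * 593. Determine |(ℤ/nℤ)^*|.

φ(13) = 13 − 1 = 12.
φ(593) = 593 − 1 = 592.
Multiply: 12 · 592 = 7104.

7104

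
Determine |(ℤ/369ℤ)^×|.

240

First factor: 369 = 3**2 · 41.
φ(369) = 369 · (1 − 1/3) · (1 − 1/41)
       = 369 · 80/123 = 240.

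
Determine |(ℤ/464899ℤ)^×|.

394240

Factor 464899: 464899 = 17 * 23 * 29 * 41.
φ(464899) = 464899 · (1 − 1/17) · (1 − 1/23) · (1 − 1/29) · (1 − 1/41)
       = 464899 · 394240/464899 = 394240.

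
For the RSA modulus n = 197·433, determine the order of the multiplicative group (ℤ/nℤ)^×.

84672

φ(85301) = 85301 · (1 − 1/197) · (1 − 1/433)
       = 85301 · 84672/85301 = 84672.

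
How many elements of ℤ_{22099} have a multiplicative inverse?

16800

22099 = 7^2 × 11 × 41.
φ(7^2) = 7^2 − 7^1 = 49 − 7 = 42.
φ(11) = 11 − 1 = 10.
φ(41) = 41 − 1 = 40.
Multiply: 42 · 10 · 40 = 16800.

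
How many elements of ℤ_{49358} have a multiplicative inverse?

Prime factorization: 49358 = 2 × 23 × 29 × 37.
φ(2) = 2 − 1 = 1.
φ(23) = 23 − 1 = 22.
φ(29) = 29 − 1 = 28.
φ(37) = 37 − 1 = 36.
Since φ is multiplicative, φ(49358) = 1 · 22 · 28 · 36 = 22176.

22176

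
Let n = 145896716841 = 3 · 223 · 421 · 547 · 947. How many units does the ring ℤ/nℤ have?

φ(3) = 3 − 1 = 2.
φ(223) = 223 − 1 = 222.
φ(421) = 421 − 1 = 420.
φ(547) = 547 − 1 = 546.
φ(947) = 947 − 1 = 946.
Since φ is multiplicative, φ(145896716841) = 2 · 222 · 420 · 546 · 946 = 96319903680.

96319903680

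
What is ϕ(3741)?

2352

Prime factorization: 3741 = 3 · 29 · 43.
φ(3741) = 3741 · (1 − 1/3) · (1 − 1/29) · (1 − 1/43)
       = 3741 · 2352/3741 = 2352.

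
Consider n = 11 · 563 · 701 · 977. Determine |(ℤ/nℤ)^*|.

3839584000

φ(11) = 11 − 1 = 10.
φ(563) = 563 − 1 = 562.
φ(701) = 701 − 1 = 700.
φ(977) = 977 − 1 = 976.
φ(4241443261) = 10 × 562 × 700 × 976 = 3839584000.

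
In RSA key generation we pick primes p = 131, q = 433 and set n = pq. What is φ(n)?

56160

φ(56723) = 56723 · (1 − 1/131) · (1 − 1/433)
       = 56723 · 56160/56723 = 56160.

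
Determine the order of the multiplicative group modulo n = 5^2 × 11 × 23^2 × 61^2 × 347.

φ(187835428825) = 187835428825 · (1 − 1/5) · (1 − 1/11) · (1 − 1/23) · (1 − 1/61) · (1 − 1/347)
       = 187835428825 · 18268800/26776255 = 128155632000.

128155632000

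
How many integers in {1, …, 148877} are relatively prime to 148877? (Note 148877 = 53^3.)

φ(53^3) = 53^2·(53−1) = 2809·52 = 146068.

146068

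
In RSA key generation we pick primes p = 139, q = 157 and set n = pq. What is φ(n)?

21528

φ(pq) = (p−1)(q−1) = 138 · 156 = 21528.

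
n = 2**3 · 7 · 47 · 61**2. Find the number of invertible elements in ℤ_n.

4040640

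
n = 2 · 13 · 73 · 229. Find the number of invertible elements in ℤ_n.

φ(434642) = 434642 · (1 − 1/2) · (1 − 1/13) · (1 − 1/73) · (1 − 1/229)
       = 434642 · 196992/434642 = 196992.

196992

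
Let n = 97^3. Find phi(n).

903264

φ(912673) = 912673 · (1 − 1/97)
       = 912673 · 96/97 = 903264.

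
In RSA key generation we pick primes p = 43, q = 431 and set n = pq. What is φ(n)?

For distinct primes, φ(pq) = (p−1)(q−1) = 42 × 430 = 18060.

18060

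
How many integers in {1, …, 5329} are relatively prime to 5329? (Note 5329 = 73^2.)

5256

φ(73^2) = 73^2 − 73^1 = 5329 − 73 = 5256.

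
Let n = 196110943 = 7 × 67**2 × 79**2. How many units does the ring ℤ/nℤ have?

φ(196110943) = 196110943 · (1 − 1/7) · (1 − 1/67) · (1 − 1/79)
       = 196110943 · 30888/37051 = 163490184.

163490184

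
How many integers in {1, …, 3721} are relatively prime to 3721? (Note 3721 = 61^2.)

3660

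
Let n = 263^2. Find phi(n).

φ(69169) = 69169 · (1 − 1/263)
       = 69169 · 262/263 = 68906.

68906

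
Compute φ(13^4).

26364

φ(28561) = 28561 · (1 − 1/13)
       = 28561 · 12/13 = 26364.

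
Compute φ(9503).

8064

Factor 9503: 9503 = 13 × 17 × 43.
φ(13) = 13 − 1 = 12.
φ(17) = 17 − 1 = 16.
φ(43) = 43 − 1 = 42.
φ(9503) = 12 × 16 × 42 = 8064.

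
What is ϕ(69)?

44

First factor: 69 = 3 × 23.
φ(3) = 3 − 1 = 2.
φ(23) = 23 − 1 = 22.
Since φ is multiplicative, φ(69) = 2 · 22 = 44.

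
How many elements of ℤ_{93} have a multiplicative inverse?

Factor 93: 93 = 3 · 31.
φ(93) = 93 · (1 − 1/3) · (1 − 1/31)
       = 93 · 60/93 = 60.

60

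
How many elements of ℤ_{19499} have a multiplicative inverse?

17280

Prime factorization: 19499 = 17 × 31 × 37.
φ(17) = 17 − 1 = 16.
φ(31) = 31 − 1 = 30.
φ(37) = 37 − 1 = 36.
Since φ is multiplicative, φ(19499) = 16 · 30 · 36 = 17280.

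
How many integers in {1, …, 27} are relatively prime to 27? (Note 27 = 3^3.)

φ(27) = 27 · (1 − 1/3)
       = 27 · 2/3 = 18.

18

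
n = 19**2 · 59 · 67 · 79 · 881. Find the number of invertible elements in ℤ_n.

φ(99320069767) = 99320069767 · (1 − 1/19) · (1 − 1/59) · (1 − 1/67) · (1 − 1/79) · (1 − 1/881)
       = 99320069767 · 4729570560/5227372093 = 89861840640.

89861840640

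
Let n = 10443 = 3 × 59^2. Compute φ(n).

6844

φ(3) = 3 − 1 = 2.
φ(59^2) = 59^1·(59−1) = 59·58 = 3422.
φ(10443) = 2 × 3422 = 6844.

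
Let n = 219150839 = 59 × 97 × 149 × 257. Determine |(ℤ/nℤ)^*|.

φ(59) = 59 − 1 = 58.
φ(97) = 97 − 1 = 96.
φ(149) = 149 − 1 = 148.
φ(257) = 257 − 1 = 256.
Since φ is multiplicative, φ(219150839) = 58 · 96 · 148 · 256 = 210960384.

210960384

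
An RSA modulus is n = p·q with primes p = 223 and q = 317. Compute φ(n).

70152

φ(pq) = (p−1)(q−1) = 222 · 316 = 70152.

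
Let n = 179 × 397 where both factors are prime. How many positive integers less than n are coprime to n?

70488

φ(n) = (p − 1)(q − 1) = (179−1)(397−1) = 178·396 = 70488.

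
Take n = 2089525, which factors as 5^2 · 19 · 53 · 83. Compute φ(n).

1535040

φ(5^2) = 5^2 − 5^1 = 25 − 5 = 20.
φ(19) = 19 − 1 = 18.
φ(53) = 53 − 1 = 52.
φ(83) = 83 − 1 = 82.
Multiply: 20 · 18 · 52 · 82 = 1535040.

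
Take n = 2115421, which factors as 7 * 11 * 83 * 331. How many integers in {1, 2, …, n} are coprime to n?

1623600

φ(7) = 7 − 1 = 6.
φ(11) = 11 − 1 = 10.
φ(83) = 83 − 1 = 82.
φ(331) = 331 − 1 = 330.
φ(2115421) = 6 × 10 × 82 × 330 = 1623600.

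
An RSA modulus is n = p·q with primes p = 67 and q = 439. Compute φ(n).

φ(pq) = (p−1)(q−1) = 66 · 438 = 28908.

28908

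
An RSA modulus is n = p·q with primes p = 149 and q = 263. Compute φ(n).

φ(39187) = 39187 · (1 − 1/149) · (1 − 1/263)
       = 39187 · 38776/39187 = 38776.

38776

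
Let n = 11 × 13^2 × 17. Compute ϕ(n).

φ(11) = 11 − 1 = 10.
φ(13^2) = 13^1·(13−1) = 13·12 = 156.
φ(17) = 17 − 1 = 16.
Since φ is multiplicative, φ(31603) = 10 · 156 · 16 = 24960.

24960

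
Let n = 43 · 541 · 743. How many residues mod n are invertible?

16828560

φ(17284409) = 17284409 · (1 − 1/43) · (1 − 1/541) · (1 − 1/743)
       = 17284409 · 16828560/17284409 = 16828560.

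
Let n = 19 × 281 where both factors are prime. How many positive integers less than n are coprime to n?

5040

For distinct primes, φ(pq) = (p−1)(q−1) = 18 × 280 = 5040.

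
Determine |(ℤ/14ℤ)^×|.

6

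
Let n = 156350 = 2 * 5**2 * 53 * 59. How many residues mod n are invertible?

60320

φ(156350) = 156350 · (1 − 1/2) · (1 − 1/5) · (1 − 1/53) · (1 − 1/59)
       = 156350 · 12064/31270 = 60320.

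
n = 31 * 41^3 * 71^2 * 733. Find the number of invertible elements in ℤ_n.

φ(7894669182203) = 7894669182203 · (1 − 1/31) · (1 − 1/41) · (1 − 1/71) · (1 − 1/733)
       = 7894669182203 · 61488000/66146653 = 7338654288000.

7338654288000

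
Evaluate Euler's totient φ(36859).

Factor 36859: 36859 = 29 * 31 * 41.
φ(29) = 29 − 1 = 28.
φ(31) = 31 − 1 = 30.
φ(41) = 41 − 1 = 40.
Since φ is multiplicative, φ(36859) = 28 · 30 · 40 = 33600.

33600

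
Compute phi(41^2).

φ(1681) = 1681 · (1 − 1/41)
       = 1681 · 40/41 = 1640.

1640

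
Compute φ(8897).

7200

Prime factorization: 8897 = 7 * 31 * 41.
φ(8897) = 8897 · (1 − 1/7) · (1 − 1/31) · (1 − 1/41)
       = 8897 · 7200/8897 = 7200.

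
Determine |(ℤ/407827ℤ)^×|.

329280

407827 = 7^3 · 29 · 41.
φ(7^3) = 7^2·(7−1) = 49·6 = 294.
φ(29) = 29 − 1 = 28.
φ(41) = 41 − 1 = 40.
Multiply: 294 · 28 · 40 = 329280.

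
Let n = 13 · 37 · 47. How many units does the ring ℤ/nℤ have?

φ(22607) = 22607 · (1 − 1/13) · (1 − 1/37) · (1 − 1/47)
       = 22607 · 19872/22607 = 19872.

19872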